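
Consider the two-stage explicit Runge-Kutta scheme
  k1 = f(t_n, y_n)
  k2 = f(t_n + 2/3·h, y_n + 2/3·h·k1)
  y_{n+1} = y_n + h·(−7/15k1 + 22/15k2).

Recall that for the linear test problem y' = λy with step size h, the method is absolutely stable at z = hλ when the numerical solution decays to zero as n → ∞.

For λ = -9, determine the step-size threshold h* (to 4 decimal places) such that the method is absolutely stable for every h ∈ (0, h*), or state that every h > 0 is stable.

On y'=λy, z=hλ:
  k1=λy_n ⇒ h·k1=z·y_n;  k2=λ(1+2/3z)y_n ⇒ h·k2=z(1+2/3z)y_n
  y_{n+1}/y_n = 1 − 7/15z + 22/15z(1+2/3z) = 1 + z + 44/45z²
  R(z) = 1 + z + 44/45z².

Boundary: |R(x)|=1, x<0.
x=-1.33: |R|=1.3996
R=1: x+44/45x²=0 ⇒ x=−45/44=-1.0227; min R=1−1/(4·44/45)=0.7443>−1
Confirm numerically:
  x=-0.863: |R|=0.86522 <1
  x=-0.537: |R|=0.74496 <1
  x=-0.507: |R|=0.74434 <1
  x=-1.544: |R|=1.78696 >1
  x=-1.481: |R|=1.66362 >1
  x=-1.200: |R|=1.20800 >1
So |R|<1 on (-1.0227, 0).

(-1.0227,0); λ=-9 ⇒ h* = (45/44)/9 = 0.1136.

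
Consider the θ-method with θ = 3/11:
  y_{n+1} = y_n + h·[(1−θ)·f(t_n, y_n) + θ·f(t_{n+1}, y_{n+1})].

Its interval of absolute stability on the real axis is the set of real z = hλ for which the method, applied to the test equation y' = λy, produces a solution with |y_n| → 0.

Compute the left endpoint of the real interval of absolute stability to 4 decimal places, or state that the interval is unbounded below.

z* = -4.4000.

With y'=λy (z=hλ):
  y_{n+1} = y_n + z·[8/11·y_n + 3/11·y_{n+1}] ⇒ (1 − 3/11z)y_{n+1} = (1 + 8/11z)y_n
  so R(z) = (1 + 8/11z)/(1 − 3/11z).

Need |R(x)|<1, x<0.
x=-0.81: |R|=0.3366
R=−1: 1+8/11x = −1+3/11x ⇒ -5/11x=2 ⇒ x=2/(-5/11)=-4.4000
Confirm numerically:
  x=-4.361: |R|=0.99190 <1
  x=-3.973: |R|=0.90685 <1
  x=-2.695: |R|=0.55331 <1
  x=-2.473: |R|=0.47690 <1
  x=-4.930: |R|=1.10275 >1
  x=-4.798: |R|=1.07836 >1
  x=-4.501: |R|=1.02061 >1
So |R|<1 on (-4.4000, 0).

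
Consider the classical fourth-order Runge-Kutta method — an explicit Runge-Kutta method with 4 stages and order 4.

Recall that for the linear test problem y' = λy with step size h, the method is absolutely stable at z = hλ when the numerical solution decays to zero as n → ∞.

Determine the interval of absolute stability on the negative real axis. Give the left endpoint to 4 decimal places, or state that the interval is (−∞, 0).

z∈(-2.7853,0).

With y'=λy (z=hλ):
  order 4, 4-stage ⇒ R(z)=1+z+z^2/2+z^3/6+z^4/24
  (e.g. R(-1.49)=0.27409, |R|=0.27409)

Find x<0 with |R(x)|<1.
x=-1.49: |R|=0.2741
|R(-2.93)|=1.2410 |R(-2.4)|=0.5584 |R(-1.12)|=0.3386
Bisect:
  x_lo=-3.6594 |R|=3.3407  x_hi=-0.2917 |R|=0.7470
  mid=-1.97555 |R|=0.32548 →hi
  mid=-2.81747 |R|=1.04960 →lo
  mid=-2.39651 |R|=0.55553 →hi
  mid=-2.60699 |R|=0.76281 →hi
  mid=-2.71223 |R|=0.89531 →hi
  mid=-2.76485 |R|=0.96961 →hi
  mid=-2.79116 |R|=1.00888 →lo
  mid=-2.77800 |R|=0.98906 →hi
  ...
  [-2.78540,-2.78520] ⇒ x*=-2.7853
Interval (-2.7853, 0).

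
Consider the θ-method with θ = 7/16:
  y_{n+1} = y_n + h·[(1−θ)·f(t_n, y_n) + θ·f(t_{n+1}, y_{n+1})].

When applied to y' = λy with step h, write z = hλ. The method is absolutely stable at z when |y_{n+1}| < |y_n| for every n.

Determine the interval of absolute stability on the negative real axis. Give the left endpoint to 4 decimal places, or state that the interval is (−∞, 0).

With y'=λy (z=hλ):
  y_{n+1} = y_n + z·[9/16·y_n + 7/16·y_{n+1}] ⇒ (1 − 7/16z)y_{n+1} = (1 + 9/16z)y_n
  so R(z) = (1 + 9/16z)/(1 − 7/16z).

Solve |R(x)|<1 on ℝ⁻.
x=-0.54: |R|=0.5632
R=−1: 1+9/16x = −1+7/16x ⇒ -1/8x=2 ⇒ x=2/(-1/8)=-16.0000
Confirm numerically:
  x=-13.167: |R|=0.94762 <1
  x=-10.591: |R|=0.87998 <1
  x=-9.012: |R|=0.82328 <1
  x=-7.185: |R|=0.73407 <1
  x=-16.442: |R|=1.00674 >1
  x=-16.185: |R|=1.00286 >1
Interval (-16.0000, 0).

z∈(-16.0000,0).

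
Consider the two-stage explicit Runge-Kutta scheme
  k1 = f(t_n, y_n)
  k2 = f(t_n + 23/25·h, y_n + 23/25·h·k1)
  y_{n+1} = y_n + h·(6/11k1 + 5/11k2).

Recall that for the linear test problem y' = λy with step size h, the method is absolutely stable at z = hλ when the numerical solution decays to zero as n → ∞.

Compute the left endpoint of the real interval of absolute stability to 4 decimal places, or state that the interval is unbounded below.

z* = -2.3913.

Test eqn y'=λy, z=hλ:
  k1=λy_n ⇒ h·k1=z·y_n;  k2=λ(1+23/25z)y_n ⇒ h·k2=z(1+23/25z)y_n
  y_{n+1}/y_n = 1 + 6/11z + 5/11z(1+23/25z) = 1 + z + 23/55z²
  ⇒ R(z) = 1 + z + 23/55z².

Solve |R(x)|<1 on ℝ⁻.
x=-0.88: |R|=0.4438
R=1: x+23/55x²=0 ⇒ x=−55/23=-2.3913; min R=1−1/(4·23/55)=0.4022>−1
Confirm numerically:
  x=-2.128: |R|=0.76569 <1
  x=-1.514: |R|=0.44455 <1
  x=-1.236: |R|=0.40285 <1
  x=-1.174: |R|=0.40237 <1
  x=-2.969: |R|=1.71726 >1
  x=-2.680: |R|=1.32355 >1
So |R|<1 on (-2.3913, 0).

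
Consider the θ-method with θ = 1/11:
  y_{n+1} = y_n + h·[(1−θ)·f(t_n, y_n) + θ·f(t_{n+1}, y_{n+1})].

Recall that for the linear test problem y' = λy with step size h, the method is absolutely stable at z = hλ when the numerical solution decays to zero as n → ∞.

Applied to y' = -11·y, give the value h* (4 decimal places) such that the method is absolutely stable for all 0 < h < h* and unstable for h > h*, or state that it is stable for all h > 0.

(-2.4444,0); λ=-11 ⇒ h* = (22/9)/11 = 0.2222.

On y'=λy, z=hλ:
  y_{n+1} = y_n + z·[10/11·y_n + 1/11·y_{n+1}] ⇒ (1 − 1/11z)y_{n+1} = (1 + 10/11z)y_n
  so R(z) = (1 + 10/11z)/(1 − 1/11z).

Find x<0 with |R(x)|<1.
x=-1.02: |R|=0.0666
R=−1: 1+10/11x = −1+1/11x ⇒ -9/11x=2 ⇒ x=2/(-9/11)=-2.4444
Confirm numerically:
  x=-2.353: |R|=0.93837 <1
  x=-2.133: |R|=0.78657 <1
  x=-1.541: |R|=0.35165 <1
  x=-2.993: |R|=1.35282 >1
  x=-2.714: |R|=1.17690 >1
Stable set (-2.4444, 0).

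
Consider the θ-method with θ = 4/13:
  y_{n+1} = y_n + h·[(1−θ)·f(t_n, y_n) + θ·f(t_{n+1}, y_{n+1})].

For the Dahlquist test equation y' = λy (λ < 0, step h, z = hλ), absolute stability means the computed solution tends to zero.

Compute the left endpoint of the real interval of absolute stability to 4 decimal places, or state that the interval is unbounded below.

Set f=λy, z=hλ:
  y_{n+1} = y_n + z·[9/13·y_n + 4/13·y_{n+1}] ⇒ (1 − 4/13z)y_{n+1} = (1 + 9/13z)y_n
  so R(z) = (1 + 9/13z)/(1 − 4/13z).

Solve |R(x)|<1 on ℝ⁻.
x=-1.19: |R|=0.1289
R=−1: 1+9/13x = −1+4/13x ⇒ -5/13x=2 ⇒ x=2/(-5/13)=-5.2000
Confirm numerically:
  x=-5.079: |R|=0.98184 <1
  x=-5.019: |R|=0.97264 <1
  x=-2.329: |R|=0.35674 <1
  x=-5.774: |R|=1.07951 >1
  x=-5.634: |R|=1.06106 >1
  x=-5.600: |R|=1.05650 >1
Interval (-5.2000, 0).

left endpoint -5.2000.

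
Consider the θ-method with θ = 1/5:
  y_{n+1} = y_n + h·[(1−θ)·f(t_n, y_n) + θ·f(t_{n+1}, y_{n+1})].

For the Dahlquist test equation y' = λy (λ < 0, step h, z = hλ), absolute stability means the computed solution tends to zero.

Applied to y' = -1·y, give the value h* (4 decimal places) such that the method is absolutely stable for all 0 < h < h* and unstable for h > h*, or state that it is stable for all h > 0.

Test eqn y'=λy, z=hλ:
  y_{n+1} = y_n + z·[4/5·y_n + 1/5·y_{n+1}] ⇒ (1 − 1/5z)y_{n+1} = (1 + 4/5z)y_n
  Hence R(z) = (1 + 4/5z)/(1 − 1/5z).

Find x<0 with |R(x)|<1.
x=-1.45: |R|=0.1240
R=−1: 1+4/5x = −1+1/5x ⇒ -3/5x=2 ⇒ x=2/(-3/5)=-3.3333
Confirm numerically:
  x=-2.964: |R|=0.86087 <1
  x=-2.444: |R|=0.64159 <1
  x=-1.658: |R|=0.24512 <1
  x=-1.630: |R|=0.22926 <1
  x=-3.859: |R|=1.17801 >1
  x=-3.826: |R|=1.16746 >1
  x=-3.591: |R|=1.08998 >1
Stable set (-3.3333, 0).

(-3.3333,0); λ=-1 ⇒ h* = (10/3)/1 = 3.3333.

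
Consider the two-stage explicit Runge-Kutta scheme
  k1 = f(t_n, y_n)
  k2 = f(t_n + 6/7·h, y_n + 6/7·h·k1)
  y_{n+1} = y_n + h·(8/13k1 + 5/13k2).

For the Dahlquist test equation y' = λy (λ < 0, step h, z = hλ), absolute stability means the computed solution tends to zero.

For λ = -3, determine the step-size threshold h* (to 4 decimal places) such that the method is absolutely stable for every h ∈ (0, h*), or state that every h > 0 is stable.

(-3.0333,0); λ=-3 ⇒ h* = (91/30)/3 = 1.0111.

On y'=λy, z=hλ:
  k1=λy_n ⇒ h·k1=z·y_n;  k2=λ(1+6/7z)y_n ⇒ h·k2=z(1+6/7z)y_n
  y_{n+1}/y_n = 1 + 8/13z + 5/13z(1+6/7z) = 1 + z + 30/91z²
  ⇒ R(z) = 1 + z + 30/91z².

Need |R(x)|<1, x<0.
x=-0.82: |R|=0.4017
R=1: x+30/91x²=0 ⇒ x=−91/30=-3.0333; min R=1−1/(4·30/91)=0.2417>−1
Confirm numerically:
  x=-2.816: |R|=0.79824 <1
  x=-2.691: |R|=0.69630 <1
  x=-1.446: |R|=0.24331 <1
  x=-3.632: |R|=1.71682 >1
  x=-3.617: |R|=1.69597 >1
So |R|<1 on (-3.0333, 0).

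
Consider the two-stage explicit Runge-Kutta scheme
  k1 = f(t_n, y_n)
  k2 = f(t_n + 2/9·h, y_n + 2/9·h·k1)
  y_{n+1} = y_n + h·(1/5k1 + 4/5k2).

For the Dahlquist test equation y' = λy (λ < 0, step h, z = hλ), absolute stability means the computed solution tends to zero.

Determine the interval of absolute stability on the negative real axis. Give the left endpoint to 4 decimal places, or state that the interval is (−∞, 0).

(-5.6250, 0).

Set f=λy, z=hλ:
  k1=λy_n ⇒ h·k1=z·y_n;  k2=λ(1+2/9z)y_n ⇒ h·k2=z(1+2/9z)y_n
  y_{n+1}/y_n = 1 + 1/5z + 4/5z(1+2/9z) = 1 + z + 8/45z²
  ⇒ R(z) = 1 + z + 8/45z².

Find x<0 with |R(x)|<1.
x=-1.48: |R|=0.0906
R=1: x+8/45x²=0 ⇒ x=−45/8=-5.6250; min R=1−1/(4·8/45)=-0.4062>−1
Confirm numerically:
  x=-5.216: |R|=0.62074 <1
  x=-3.731: |R|=0.25627 <1
  x=-3.098: |R|=0.39176 <1
  x=-3.000: |R|=0.40000 <1
  x=-6.064: |R|=1.47326 >1
  x=-5.914: |R|=1.30385 >1
  x=-5.894: |R|=1.28186 >1
Interval (-5.6250, 0).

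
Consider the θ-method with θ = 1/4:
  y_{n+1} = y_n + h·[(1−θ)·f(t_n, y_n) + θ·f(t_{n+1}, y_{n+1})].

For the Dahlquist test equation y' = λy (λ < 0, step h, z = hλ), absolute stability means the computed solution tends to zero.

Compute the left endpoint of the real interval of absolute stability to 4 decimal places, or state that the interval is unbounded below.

left endpoint -4.0000.

Test eqn y'=λy, z=hλ:
  y_{n+1} = y_n + z·[3/4·y_n + 1/4·y_{n+1}] ⇒ (1 − 1/4z)y_{n+1} = (1 + 3/4z)y_n
  so R(z) = (1 + 3/4z)/(1 − 1/4z).

Need |R(x)|<1, x<0.
x=-1.24: |R|=0.0534
R=−1: 1+3/4x = −1+1/4x ⇒ -1/2x=2 ⇒ x=2/(-1/2)=-4.0000
Confirm numerically:
  x=-3.549: |R|=0.88051 <1
  x=-3.013: |R|=0.71852 <1
  x=-2.628: |R|=0.58600 <1
  x=-2.559: |R|=0.56060 <1
  x=-4.372: |R|=1.08887 >1
  x=-4.240: |R|=1.05825 >1
So |R|<1 on (-4.0000, 0).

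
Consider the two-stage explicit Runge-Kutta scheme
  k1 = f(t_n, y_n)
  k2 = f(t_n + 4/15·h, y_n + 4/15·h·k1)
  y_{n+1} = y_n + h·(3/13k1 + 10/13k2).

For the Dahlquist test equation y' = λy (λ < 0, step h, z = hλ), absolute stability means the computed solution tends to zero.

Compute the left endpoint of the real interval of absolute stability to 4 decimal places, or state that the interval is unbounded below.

left endpoint -4.8750.

Set f=λy, z=hλ:
  k1=λy_n ⇒ h·k1=z·y_n;  k2=λ(1+4/15z)y_n ⇒ h·k2=z(1+4/15z)y_n
  y_{n+1}/y_n = 1 + 3/13z + 10/13z(1+4/15z) = 1 + z + 8/39z²
  so R(z) = 1 + z + 8/39z².

Find x<0 with |R(x)|<1.
x=-1.41: |R|=0.0022
R=1: x+8/39x²=0 ⇒ x=−39/8=-4.8750; min R=1−1/(4·8/39)=-0.2188>−1
Confirm numerically:
  x=-4.167: |R|=0.39482 <1
  x=-3.890: |R|=0.21402 <1
  x=-3.107: |R|=0.12681 <1
  x=-5.329: |R|=1.49628 >1
  x=-5.088: |R|=1.22231 >1
Interval (-4.8750, 0).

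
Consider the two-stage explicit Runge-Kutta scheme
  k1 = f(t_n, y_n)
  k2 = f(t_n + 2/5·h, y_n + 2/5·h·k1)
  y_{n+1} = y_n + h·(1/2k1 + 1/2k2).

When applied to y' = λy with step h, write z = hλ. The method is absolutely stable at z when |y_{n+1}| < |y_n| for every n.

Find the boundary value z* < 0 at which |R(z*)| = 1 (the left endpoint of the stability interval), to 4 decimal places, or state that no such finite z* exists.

left endpoint -5.0000.

With y'=λy (z=hλ):
  k1=λy_n ⇒ h·k1=z·y_n;  k2=λ(1+2/5z)y_n ⇒ h·k2=z(1+2/5z)y_n
  y_{n+1}/y_n = 1 + 1/2z + 1/2z(1+2/5z) = 1 + z + 1/5z²
  Hence R(z) = 1 + z + 1/5z².

Solve |R(x)|<1 on ℝ⁻.
x=-0.59: |R|=0.4796
R=1: x+1/5x²=0 ⇒ x=−5=-5.0000; min R=1−1/(4·1/5)=-0.2500>−1
Confirm numerically:
  x=-3.567: |R|=0.02230 <1
  x=-3.391: |R|=0.09122 <1
  x=-2.784: |R|=0.23387 <1
  x=-5.290: |R|=1.30682 >1
  x=-5.099: |R|=1.10096 >1
Stable set (-5.0000, 0).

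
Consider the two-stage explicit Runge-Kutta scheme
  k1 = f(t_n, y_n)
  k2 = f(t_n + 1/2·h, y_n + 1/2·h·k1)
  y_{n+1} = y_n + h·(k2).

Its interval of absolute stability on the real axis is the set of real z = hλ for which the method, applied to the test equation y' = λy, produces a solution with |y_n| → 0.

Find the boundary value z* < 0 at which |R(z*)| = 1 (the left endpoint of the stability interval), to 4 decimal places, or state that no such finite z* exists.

Set f=λy, z=hλ:
  k1=λy_n ⇒ h·k1=z·y_n;  k2=λ(1+1/2z)y_n ⇒ h·k2=z(1+1/2z)y_n
  y_{n+1}/y_n = 1 + z(1+1/2z) = 1 + z + 1/2z²
  so R(z) = 1 + z + 1/2z².

Need |R(x)|<1, x<0.
x=-1.33: |R|=0.5544
R=1: x+1/2x²=0 ⇒ x=−2=-2.0000; min R=1−1/(4·1/2)=0.5000>−1
Confirm numerically:
  x=-1.945: |R|=0.94651 <1
  x=-1.496: |R|=0.62301 <1
  x=-1.360: |R|=0.56480 <1
  x=-1.260: |R|=0.53380 <1
  x=-2.269: |R|=1.30518 >1
  x=-2.105: |R|=1.11051 >1
Interval (-2.0000, 0).

left endpoint -2.0000.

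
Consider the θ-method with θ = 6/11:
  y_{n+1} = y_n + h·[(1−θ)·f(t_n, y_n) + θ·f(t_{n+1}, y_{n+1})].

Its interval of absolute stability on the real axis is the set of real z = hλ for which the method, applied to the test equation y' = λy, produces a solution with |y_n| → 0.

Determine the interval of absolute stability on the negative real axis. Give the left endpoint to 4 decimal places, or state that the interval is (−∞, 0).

On y'=λy, z=hλ:
  y_{n+1} = y_n + z·[5/11·y_n + 6/11·y_{n+1}] ⇒ (1 − 6/11z)y_{n+1} = (1 + 5/11z)y_n
  so R(z) = (1 + 5/11z)/(1 − 6/11z).

Need |R(x)|<1, x<0.
x=-1.79: |R|=0.0943
x=-2: |R|=0.0435
x=-10: |R|=0.5493
x=-100: |R|=0.8003
θ=6/11≥1/2 ⇒ |1+5/11x|<|1−6/11x| ∀x<0 ⇒ interval (−∞,0).

unbounded; (−∞, 0).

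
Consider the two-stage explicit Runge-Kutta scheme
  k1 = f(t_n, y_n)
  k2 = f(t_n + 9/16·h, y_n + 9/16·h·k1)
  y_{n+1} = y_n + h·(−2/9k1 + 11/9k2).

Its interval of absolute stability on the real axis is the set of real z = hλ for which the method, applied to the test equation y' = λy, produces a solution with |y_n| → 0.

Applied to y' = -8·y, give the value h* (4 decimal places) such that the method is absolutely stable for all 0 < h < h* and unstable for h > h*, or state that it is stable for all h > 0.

(-1.4545,0); λ=-8 ⇒ h* = (16/11)/8 = 0.1818.

Set f=λy, z=hλ:
  k1=λy_n ⇒ h·k1=z·y_n;  k2=λ(1+9/16z)y_n ⇒ h·k2=z(1+9/16z)y_n
  y_{n+1}/y_n = 1 − 2/9z + 11/9z(1+9/16z) = 1 + z + 11/16z²
  so R(z) = 1 + z + 11/16z².

Solve |R(x)|<1 on ℝ⁻.
x=-0.59: |R|=0.6493
R=1: x+11/16x²=0 ⇒ x=−16/11=-1.4545; min R=1−1/(4·11/16)=0.6364>−1
Confirm numerically:
  x=-1.301: |R|=0.86266 <1
  x=-1.276: |R|=0.84337 <1
  x=-0.880: |R|=0.65240 <1
  x=-1.706: |R|=1.29492 >1
  x=-1.546: |R|=1.09720 >1
Interval (-1.4545, 0).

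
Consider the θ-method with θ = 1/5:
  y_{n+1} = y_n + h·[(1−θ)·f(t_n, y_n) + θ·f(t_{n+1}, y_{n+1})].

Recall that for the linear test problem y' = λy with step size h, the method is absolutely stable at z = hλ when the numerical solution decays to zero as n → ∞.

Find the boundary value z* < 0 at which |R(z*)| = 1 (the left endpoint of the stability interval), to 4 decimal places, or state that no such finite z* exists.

left endpoint -3.3333.

Set f=λy, z=hλ:
  y_{n+1} = y_n + z·[4/5·y_n + 1/5·y_{n+1}] ⇒ (1 − 1/5z)y_{n+1} = (1 + 4/5z)y_n
  so R(z) = (1 + 4/5z)/(1 − 1/5z).

Solve |R(x)|<1 on ℝ⁻.
x=-1.46: |R|=0.1300
R=−1: 1+4/5x = −1+1/5x ⇒ -3/5x=2 ⇒ x=2/(-3/5)=-3.3333
Confirm numerically:
  x=-3.179: |R|=0.94339 <1
  x=-2.362: |R|=0.60418 <1
  x=-1.627: |R|=0.22755 <1
  x=-3.903: |R|=1.19196 >1
  x=-3.693: |R|=1.12412 >1
  x=-3.661: |R|=1.11350 >1
So |R|<1 on (-3.3333, 0).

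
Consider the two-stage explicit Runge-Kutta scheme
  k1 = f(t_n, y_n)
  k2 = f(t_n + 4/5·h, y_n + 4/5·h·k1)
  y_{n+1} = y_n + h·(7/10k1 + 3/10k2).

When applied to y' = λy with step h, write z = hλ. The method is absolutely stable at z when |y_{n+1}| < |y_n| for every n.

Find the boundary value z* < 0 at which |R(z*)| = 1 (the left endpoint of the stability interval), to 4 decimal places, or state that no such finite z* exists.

Test eqn y'=λy, z=hλ:
  k1=λy_n ⇒ h·k1=z·y_n;  k2=λ(1+4/5z)y_n ⇒ h·k2=z(1+4/5z)y_n
  y_{n+1}/y_n = 1 + 7/10z + 3/10z(1+4/5z) = 1 + z + 6/25z²
  R(z) = 1 + z + 6/25z².

Solve |R(x)|<1 on ℝ⁻.
x=-0.91: |R|=0.2887
R=1: x+6/25x²=0 ⇒ x=−25/6=-4.1667; min R=1−1/(4·6/25)=-0.0417>−1
Confirm numerically:
  x=-3.886: |R|=0.73824 <1
  x=-2.977: |R|=0.15001 <1
  x=-2.539: |R|=0.00817 <1
  x=-2.490: |R|=0.00198 <1
  x=-4.602: |R|=1.48082 >1
  x=-4.555: |R|=1.42453 >1
  x=-4.206: |R|=1.03970 >1
Interval (-4.1667, 0).

left endpoint -4.1667.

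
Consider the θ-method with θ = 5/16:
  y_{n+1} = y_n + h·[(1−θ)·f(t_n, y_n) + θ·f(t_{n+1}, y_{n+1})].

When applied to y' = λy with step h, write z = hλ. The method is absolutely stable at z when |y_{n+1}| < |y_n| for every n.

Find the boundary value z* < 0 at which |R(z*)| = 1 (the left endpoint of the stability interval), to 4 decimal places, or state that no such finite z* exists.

z* = -5.3333.

Set f=λy, z=hλ:
  y_{n+1} = y_n + z·[11/16·y_n + 5/16·y_{n+1}] ⇒ (1 − 5/16z)y_{n+1} = (1 + 11/16z)y_n
  so R(z) = (1 + 11/16z)/(1 − 5/16z).

Boundary: |R(x)|=1, x<0.
x=-1.34: |R|=0.0555
R=−1: 1+11/16x = −1+5/16x ⇒ -3/8x=2 ⇒ x=2/(-3/8)=-5.3333
Confirm numerically:
  x=-5.192: |R|=0.97979 <1
  x=-4.400: |R|=0.85263 <1
  x=-4.293: |R|=0.83339 <1
  x=-5.844: |R|=1.06776 >1
  x=-5.736: |R|=1.05407 >1
  x=-5.715: |R|=1.05137 >1
Interval (-5.3333, 0).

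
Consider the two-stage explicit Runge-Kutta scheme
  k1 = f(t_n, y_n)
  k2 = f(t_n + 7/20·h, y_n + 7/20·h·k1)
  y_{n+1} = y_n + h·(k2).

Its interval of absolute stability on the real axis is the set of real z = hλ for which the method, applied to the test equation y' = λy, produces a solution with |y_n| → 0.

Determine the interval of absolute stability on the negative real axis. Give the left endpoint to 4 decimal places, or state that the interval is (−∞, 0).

With y'=λy (z=hλ):
  k1=λy_n ⇒ h·k1=z·y_n;  k2=λ(1+7/20z)y_n ⇒ h·k2=z(1+7/20z)y_n
  y_{n+1}/y_n = 1 + z(1+7/20z) = 1 + z + 7/20z²
  ⇒ R(z) = 1 + z + 7/20z².

Need |R(x)|<1, x<0.
x=-0.95: |R|=0.3659
R=1: x+7/20x²=0 ⇒ x=−20/7=-2.8571; min R=1−1/(4·7/20)=0.2857>−1
Confirm numerically:
  x=-2.698: |R|=0.84972 <1
  x=-2.444: |R|=0.64660 <1
  x=-2.365: |R|=0.59263 <1
  x=-1.153: |R|=0.31229 <1
  x=-3.372: |R|=1.60763 >1
  x=-3.243: |R|=1.43797 >1
So |R|<1 on (-2.8571, 0).

(-2.8571, 0).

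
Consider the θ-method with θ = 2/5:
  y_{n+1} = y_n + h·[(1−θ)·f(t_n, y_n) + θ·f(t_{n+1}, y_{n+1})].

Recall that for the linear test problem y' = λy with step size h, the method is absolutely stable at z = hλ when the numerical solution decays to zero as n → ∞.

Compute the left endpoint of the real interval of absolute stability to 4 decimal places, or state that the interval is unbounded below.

On y'=λy, z=hλ:
  y_{n+1} = y_n + z·[3/5·y_n + 2/5·y_{n+1}] ⇒ (1 − 2/5z)y_{n+1} = (1 + 3/5z)y_n
  so R(z) = (1 + 3/5z)/(1 − 2/5z).

Boundary: |R(x)|=1, x<0.
x=-0.57: |R|=0.5358
R=−1: 1+3/5x = −1+2/5x ⇒ -1/5x=2 ⇒ x=2/(-1/5)=-10.0000
Confirm numerically:
  x=-9.522: |R|=0.98012 <1
  x=-6.992: |R|=0.84155 <1
  x=-6.927: |R|=0.83701 <1
  x=-6.402: |R|=0.79791 <1
  x=-10.175: |R|=1.00690 >1
  x=-10.143: |R|=1.00566 >1
  x=-10.092: |R|=1.00365 >1
Stable set (-10.0000, 0).

left endpoint -10.0000.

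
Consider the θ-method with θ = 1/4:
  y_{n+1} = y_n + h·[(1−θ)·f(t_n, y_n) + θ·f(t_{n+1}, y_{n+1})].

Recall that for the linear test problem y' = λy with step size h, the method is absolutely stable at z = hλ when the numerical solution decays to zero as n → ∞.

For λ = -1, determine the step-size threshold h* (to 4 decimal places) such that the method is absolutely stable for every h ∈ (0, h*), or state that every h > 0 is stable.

(-4.0000,0); λ=-1 ⇒ h* = (4)/1 = 4.0000.

With y'=λy (z=hλ):
  y_{n+1} = y_n + z·[3/4·y_n + 1/4·y_{n+1}] ⇒ (1 − 1/4z)y_{n+1} = (1 + 3/4z)y_n
  ⇒ R(z) = (1 + 3/4z)/(1 − 1/4z).

Boundary: |R(x)|=1, x<0.
x=-0.65: |R|=0.4409
R=−1: 1+3/4x = −1+1/4x ⇒ -1/2x=2 ⇒ x=2/(-1/2)=-4.0000
Confirm numerically:
  x=-3.962: |R|=0.99045 <1
  x=-2.462: |R|=0.52399 <1
  x=-2.253: |R|=0.44123 <1
  x=-2.118: |R|=0.38477 <1
  x=-4.432: |R|=1.10247 >1
  x=-4.378: |R|=1.09024 >1
So |R|<1 on (-4.0000, 0).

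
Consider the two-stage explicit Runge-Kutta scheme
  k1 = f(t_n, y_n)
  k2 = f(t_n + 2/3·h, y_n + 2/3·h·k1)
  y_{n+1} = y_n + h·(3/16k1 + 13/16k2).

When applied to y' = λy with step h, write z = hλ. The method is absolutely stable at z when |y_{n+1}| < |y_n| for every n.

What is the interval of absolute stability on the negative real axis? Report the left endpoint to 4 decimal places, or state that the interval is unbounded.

z∈(-1.8462,0).

With y'=λy (z=hλ):
  k1=λy_n ⇒ h·k1=z·y_n;  k2=λ(1+2/3z)y_n ⇒ h·k2=z(1+2/3z)y_n
  y_{n+1}/y_n = 1 + 3/16z + 13/16z(1+2/3z) = 1 + z + 13/24z²
  R(z) = 1 + z + 13/24z².

Solve |R(x)|<1 on ℝ⁻.
x=-1.47: |R|=0.7005
R=1: x+13/24x²=0 ⇒ x=−24/13=-1.8462; min R=1−1/(4·13/24)=0.5385>−1
Confirm numerically:
  x=-1.256: |R|=0.59850 <1
  x=-1.030: |R|=0.54465 <1
  x=-1.006: |R|=0.54219 <1
  x=-0.867: |R|=0.54016 <1
  x=-2.204: |R|=1.42721 >1
  x=-2.110: |R|=1.30155 >1
  x=-2.005: |R|=1.17251 >1
Stable set (-1.8462, 0).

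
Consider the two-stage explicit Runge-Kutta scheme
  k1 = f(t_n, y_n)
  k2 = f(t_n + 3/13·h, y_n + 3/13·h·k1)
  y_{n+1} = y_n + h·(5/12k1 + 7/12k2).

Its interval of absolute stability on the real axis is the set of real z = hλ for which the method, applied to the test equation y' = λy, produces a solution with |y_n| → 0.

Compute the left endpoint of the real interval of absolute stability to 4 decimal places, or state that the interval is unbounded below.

left endpoint -7.4286.

Test eqn y'=λy, z=hλ:
  k1=λy_n ⇒ h·k1=z·y_n;  k2=λ(1+3/13z)y_n ⇒ h·k2=z(1+3/13z)y_n
  y_{n+1}/y_n = 1 + 5/12z + 7/12z(1+3/13z) = 1 + z + 7/52z²
  ⇒ R(z) = 1 + z + 7/52z².

Solve |R(x)|<1 on ℝ⁻.
x=-1: |R|=0.1346
R=1: x+7/52x²=0 ⇒ x=−52/7=-7.4286; min R=1−1/(4·7/52)=-0.8571>−1
Confirm numerically:
  x=-5.573: |R|=0.39207 <1
  x=-4.858: |R|=0.68105 <1
  x=-3.835: |R|=0.85518 <1
  x=-8.019: |R|=1.63736 >1
  x=-7.704: |R|=1.28564 >1
Stable set (-7.4286, 0).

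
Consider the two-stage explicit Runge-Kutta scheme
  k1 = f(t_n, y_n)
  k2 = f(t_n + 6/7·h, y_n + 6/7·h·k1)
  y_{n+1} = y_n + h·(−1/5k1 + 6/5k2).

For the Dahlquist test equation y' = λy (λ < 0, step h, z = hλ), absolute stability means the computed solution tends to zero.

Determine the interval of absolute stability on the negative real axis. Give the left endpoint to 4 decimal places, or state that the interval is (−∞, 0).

(-0.9722, 0).

With y'=λy (z=hλ):
  k1=λy_n ⇒ h·k1=z·y_n;  k2=λ(1+6/7z)y_n ⇒ h·k2=z(1+6/7z)y_n
  y_{n+1}/y_n = 1 − 1/5z + 6/5z(1+6/7z) = 1 + z + 36/35z²
  so R(z) = 1 + z + 36/35z².

Need |R(x)|<1, x<0.
x=-1.25: |R|=1.3571
R=1: x+36/35x²=0 ⇒ x=−35/36=-0.9722; min R=1−1/(4·36/35)=0.7569>−1
Confirm numerically:
  x=-0.862: |R|=0.90227 <1
  x=-0.730: |R|=0.81813 <1
  x=-0.471: |R|=0.75718 <1
  x=-1.068: |R|=1.10521 >1
  x=-1.043: |R|=1.07593 >1
So |R|<1 on (-0.9722, 0).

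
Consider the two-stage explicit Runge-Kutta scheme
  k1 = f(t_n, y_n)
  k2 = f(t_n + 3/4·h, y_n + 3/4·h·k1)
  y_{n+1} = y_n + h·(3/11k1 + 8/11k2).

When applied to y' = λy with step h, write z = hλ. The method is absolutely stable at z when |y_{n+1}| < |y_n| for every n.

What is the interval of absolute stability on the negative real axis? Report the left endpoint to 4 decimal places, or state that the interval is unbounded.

z∈(-1.8333,0).

On y'=λy, z=hλ:
  k1=λy_n ⇒ h·k1=z·y_n;  k2=λ(1+3/4z)y_n ⇒ h·k2=z(1+3/4z)y_n
  y_{n+1}/y_n = 1 + 3/11z + 8/11z(1+3/4z) = 1 + z + 6/11z²
  so R(z) = 1 + z + 6/11z².

Boundary: |R(x)|=1, x<0.
x=-0.95: |R|=0.5423
R=1: x+6/11x²=0 ⇒ x=−11/6=-1.8333; min R=1−1/(4·6/11)=0.5417>−1
Confirm numerically:
  x=-1.484: |R|=0.71723 <1
  x=-1.386: |R|=0.66182 <1
  x=-1.277: |R|=0.61249 <1
  x=-2.312: |R|=1.60364 >1
  x=-1.967: |R|=1.14341 >1
Stable set (-1.8333, 0).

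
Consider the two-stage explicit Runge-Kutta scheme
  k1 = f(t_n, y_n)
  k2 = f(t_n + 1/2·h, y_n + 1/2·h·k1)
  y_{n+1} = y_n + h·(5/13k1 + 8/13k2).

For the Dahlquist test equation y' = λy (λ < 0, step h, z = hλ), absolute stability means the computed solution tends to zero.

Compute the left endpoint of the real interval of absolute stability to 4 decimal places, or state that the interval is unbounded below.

left endpoint -3.2500.

Set f=λy, z=hλ:
  k1=λy_n ⇒ h·k1=z·y_n;  k2=λ(1+1/2z)y_n ⇒ h·k2=z(1+1/2z)y_n
  y_{n+1}/y_n = 1 + 5/13z + 8/13z(1+1/2z) = 1 + z + 4/13z²
  ⇒ R(z) = 1 + z + 4/13z².

Need |R(x)|<1, x<0.
x=-1.31: |R|=0.2180
R=1: x+4/13x²=0 ⇒ x=−13/4=-3.2500; min R=1−1/(4·4/13)=0.1875>−1
Confirm numerically:
  x=-3.102: |R|=0.85874 <1
  x=-1.935: |R|=0.21707 <1
  x=-1.850: |R|=0.20308 <1
  x=-1.580: |R|=0.18812 <1
  x=-3.606: |R|=1.39500 >1
  x=-3.364: |R|=1.11800 >1
So |R|<1 on (-3.2500, 0).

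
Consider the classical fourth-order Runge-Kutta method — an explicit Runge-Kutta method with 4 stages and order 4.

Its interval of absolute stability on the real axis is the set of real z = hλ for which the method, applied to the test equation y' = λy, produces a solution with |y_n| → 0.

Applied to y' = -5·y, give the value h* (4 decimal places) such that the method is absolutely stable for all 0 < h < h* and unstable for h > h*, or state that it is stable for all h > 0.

With y'=λy (z=hλ):
  order 4, 4-stage ⇒ R(z)=1+z+z^2/2+z^3/6+z^4/24
  (e.g. R(-1.7)=0.27417, |R|=0.27417)

Solve |R(x)|<1 on ℝ⁻.
x=-1.7: |R|=0.2742
|R(-1.47)|=0.2756 |R(-1.32)|=0.2944 |R(-0.76)|=0.4695
Bisect:
  x_lo=-3.5056 |R|=2.7515  x_hi=-0.3468 |R|=0.7070
  mid=-1.92618 |R|=0.31139 →hi
  mid=-2.71589 |R|=0.90031 →hi
  mid=-3.11075 |R|=1.61228 →lo
  mid=-2.91332 |R|=1.21081 →lo
  mid=-2.81460 |R|=1.04510 →lo
  mid=-2.76525 |R|=0.97019 →hi
  mid=-2.78993 |R|=1.00701 →lo
  mid=-2.77759 |R|=0.98844 →hi
  mid=-2.78376 |R|=0.99768 →hi
  mid=-2.78684 |R|=1.00234 →lo
  ...
  [-2.78530,-2.78511] ⇒ x*=-2.7853
Interval (-2.7853, 0).

(-2.7853,0); λ=-5 ⇒ h* = 0.5571.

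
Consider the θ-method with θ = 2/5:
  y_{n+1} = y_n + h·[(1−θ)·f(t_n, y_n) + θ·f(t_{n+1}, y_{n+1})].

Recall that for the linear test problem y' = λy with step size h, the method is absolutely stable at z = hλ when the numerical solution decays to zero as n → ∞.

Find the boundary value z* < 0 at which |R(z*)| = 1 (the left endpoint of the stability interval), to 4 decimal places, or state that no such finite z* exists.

z* = -10.0000.

Test eqn y'=λy, z=hλ:
  y_{n+1} = y_n + z·[3/5·y_n + 2/5·y_{n+1}] ⇒ (1 − 2/5z)y_{n+1} = (1 + 3/5z)y_n
  ⇒ R(z) = (1 + 3/5z)/(1 − 2/5z).

Solve |R(x)|<1 on ℝ⁻.
x=-0.78: |R|=0.4055
R=−1: 1+3/5x = −1+2/5x ⇒ -1/5x=2 ⇒ x=2/(-1/5)=-10.0000
Confirm numerically:
  x=-9.248: |R|=0.96799 <1
  x=-9.046: |R|=0.95869 <1
  x=-5.893: |R|=0.75533 <1
  x=-10.557: |R|=1.02133 >1
  x=-10.167: |R|=1.00659 >1
Stable set (-10.0000, 0).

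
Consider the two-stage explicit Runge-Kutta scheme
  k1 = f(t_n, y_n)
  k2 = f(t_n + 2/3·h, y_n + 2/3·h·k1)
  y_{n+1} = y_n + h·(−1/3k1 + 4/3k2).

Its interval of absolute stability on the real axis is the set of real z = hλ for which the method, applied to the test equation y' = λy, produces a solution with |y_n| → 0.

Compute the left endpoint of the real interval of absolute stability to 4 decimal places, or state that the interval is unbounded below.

left endpoint -1.1250.

With y'=λy (z=hλ):
  k1=λy_n ⇒ h·k1=z·y_n;  k2=λ(1+2/3z)y_n ⇒ h·k2=z(1+2/3z)y_n
  y_{n+1}/y_n = 1 − 1/3z + 4/3z(1+2/3z) = 1 + z + 8/9z²
  Hence R(z) = 1 + z + 8/9z².

Need |R(x)|<1, x<0.
x=-1.5: |R|=1.5000
R=1: x+8/9x²=0 ⇒ x=−9/8=-1.1250; min R=1−1/(4·8/9)=0.7188>−1
Confirm numerically:
  x=-0.942: |R|=0.84677 <1
  x=-0.826: |R|=0.78047 <1
  x=-0.641: |R|=0.72423 <1
  x=-0.505: |R|=0.72169 <1
  x=-1.475: |R|=1.45889 >1
  x=-1.368: |R|=1.29549 >1
  x=-1.159: |R|=1.03503 >1
So |R|<1 on (-1.1250, 0).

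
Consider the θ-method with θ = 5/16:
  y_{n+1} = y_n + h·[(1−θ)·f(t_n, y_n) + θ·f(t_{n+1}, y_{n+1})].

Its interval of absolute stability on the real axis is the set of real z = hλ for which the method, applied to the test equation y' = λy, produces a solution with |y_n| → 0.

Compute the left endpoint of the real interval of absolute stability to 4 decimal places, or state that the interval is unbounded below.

On y'=λy, z=hλ:
  y_{n+1} = y_n + z·[11/16·y_n + 5/16·y_{n+1}] ⇒ (1 − 5/16z)y_{n+1} = (1 + 11/16z)y_n
  Hence R(z) = (1 + 11/16z)/(1 − 5/16z).

Boundary: |R(x)|=1, x<0.
x=-1.57: |R|=0.0532
R=−1: 1+11/16x = −1+5/16x ⇒ -3/8x=2 ⇒ x=2/(-3/8)=-5.3333
Confirm numerically:
  x=-4.125: |R|=0.80205 <1
  x=-3.631: |R|=0.70095 <1
  x=-3.537: |R|=0.68004 <1
  x=-2.573: |R|=0.42623 <1
  x=-5.761: |R|=1.05727 >1
  x=-5.579: |R|=1.03358 >1
So |R|<1 on (-5.3333, 0).

z* = -5.3333.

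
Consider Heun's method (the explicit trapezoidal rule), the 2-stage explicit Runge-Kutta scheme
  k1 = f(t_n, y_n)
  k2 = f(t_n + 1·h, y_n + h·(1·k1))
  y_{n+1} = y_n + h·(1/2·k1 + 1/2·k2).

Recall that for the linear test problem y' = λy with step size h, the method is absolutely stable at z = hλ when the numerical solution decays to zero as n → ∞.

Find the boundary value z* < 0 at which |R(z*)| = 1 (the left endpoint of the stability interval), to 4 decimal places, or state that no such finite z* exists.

z* = -2.0000.

On y'=λy, z=hλ:
  order 2, 2-stage ⇒ R(z)=1+z+z^2/2
  (e.g. R(-1.01)=0.50005, |R|=0.50005)

Boundary: |R(x)|=1, x<0.
x=-1.01: |R|=0.5000
|R(-1.13)|=0.5085 |R(-0.97)|=0.5005 |R(-0.74)|=0.5338
Bisect:
  x_lo=-2.7921 |R|=2.1059  x_hi=-0.0747 |R|=0.9281
  mid=-1.43342 |R|=0.59393 →hi
  mid=-2.11278 |R|=1.11914 →lo
  mid=-1.77310 |R|=0.79884 →hi
  mid=-1.94294 |R|=0.94457 →hi
  mid=-2.02786 |R|=1.02825 →lo
  mid=-1.98540 |R|=0.98550 →hi
  mid=-2.00663 |R|=1.00665 →lo
  ...
  [-2.00016,-1.99999] ⇒ x*=-2.0000
So |R|<1 on (-2.0000, 0).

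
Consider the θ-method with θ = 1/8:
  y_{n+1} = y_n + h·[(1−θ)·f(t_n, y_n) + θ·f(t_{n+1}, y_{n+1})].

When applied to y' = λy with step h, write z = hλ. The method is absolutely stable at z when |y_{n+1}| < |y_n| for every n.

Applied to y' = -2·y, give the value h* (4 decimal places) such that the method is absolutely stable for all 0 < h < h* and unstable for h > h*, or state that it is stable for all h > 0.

With y'=λy (z=hλ):
  y_{n+1} = y_n + z·[7/8·y_n + 1/8·y_{n+1}] ⇒ (1 − 1/8z)y_{n+1} = (1 + 7/8z)y_n
  ⇒ R(z) = (1 + 7/8z)/(1 − 1/8z).

Solve |R(x)|<1 on ℝ⁻.
x=-0.79: |R|=0.2810
R=−1: 1+7/8x = −1+1/8x ⇒ -3/4x=2 ⇒ x=2/(-3/4)=-2.6667
Confirm numerically:
  x=-2.475: |R|=0.89021 <1
  x=-1.958: |R|=0.57301 <1
  x=-1.725: |R|=0.41902 <1
  x=-3.065: |R|=1.21600 >1
  x=-2.922: |R|=1.14027 >1
Interval (-2.6667, 0).

(-2.6667,0); λ=-2 ⇒ h* = (8/3)/2 = 1.3333.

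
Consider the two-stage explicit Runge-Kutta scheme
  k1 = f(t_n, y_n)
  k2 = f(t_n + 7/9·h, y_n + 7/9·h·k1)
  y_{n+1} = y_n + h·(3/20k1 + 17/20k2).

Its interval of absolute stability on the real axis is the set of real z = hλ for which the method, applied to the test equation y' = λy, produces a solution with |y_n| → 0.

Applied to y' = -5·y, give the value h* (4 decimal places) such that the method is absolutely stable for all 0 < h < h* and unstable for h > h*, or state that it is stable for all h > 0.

(-1.5126,0); λ=-5 ⇒ h* = (180/119)/5 = 0.3025.

On y'=λy, z=hλ:
  k1=λy_n ⇒ h·k1=z·y_n;  k2=λ(1+7/9z)y_n ⇒ h·k2=z(1+7/9z)y_n
  y_{n+1}/y_n = 1 + 3/20z + 17/20z(1+7/9z) = 1 + z + 119/180z²
  Hence R(z) = 1 + z + 119/180z².

Find x<0 with |R(x)|<1.
x=-0.97: |R|=0.6520
R=1: x+119/180x²=0 ⇒ x=−180/119=-1.5126; min R=1−1/(4·119/180)=0.6218>−1
Confirm numerically:
  x=-1.404: |R|=0.89919 <1
  x=-0.859: |R|=0.62882 <1
  x=-0.685: |R|=0.62521 <1
  x=-0.670: |R|=0.62677 <1
  x=-1.794: |R|=1.33374 >1
  x=-1.784: |R|=1.32009 >1
  x=-1.691: |R|=1.19943 >1
So |R|<1 on (-1.5126, 0).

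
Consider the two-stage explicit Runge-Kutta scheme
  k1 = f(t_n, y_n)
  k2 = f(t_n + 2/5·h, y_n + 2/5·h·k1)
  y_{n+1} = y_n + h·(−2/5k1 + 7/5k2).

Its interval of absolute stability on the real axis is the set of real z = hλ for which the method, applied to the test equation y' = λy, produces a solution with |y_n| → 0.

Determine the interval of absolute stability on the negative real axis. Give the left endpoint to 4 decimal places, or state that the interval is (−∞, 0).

With y'=λy (z=hλ):
  k1=λy_n ⇒ h·k1=z·y_n;  k2=λ(1+2/5z)y_n ⇒ h·k2=z(1+2/5z)y_n
  y_{n+1}/y_n = 1 − 2/5z + 7/5z(1+2/5z) = 1 + z + 14/25z²
  Hence R(z) = 1 + z + 14/25z².

Need |R(x)|<1, x<0.
x=-0.73: |R|=0.5684
R=1: x+14/25x²=0 ⇒ x=−25/14=-1.7857; min R=1−1/(4·14/25)=0.5536>−1
Confirm numerically:
  x=-1.735: |R|=0.95073 <1
  x=-1.272: |R|=0.63407 <1
  x=-1.250: |R|=0.62500 <1
  x=-0.906: |R|=0.55367 <1
  x=-2.238: |R|=1.56684 >1
  x=-2.127: |R|=1.40651 >1
Stable set (-1.7857, 0).

z∈(-1.7857,0).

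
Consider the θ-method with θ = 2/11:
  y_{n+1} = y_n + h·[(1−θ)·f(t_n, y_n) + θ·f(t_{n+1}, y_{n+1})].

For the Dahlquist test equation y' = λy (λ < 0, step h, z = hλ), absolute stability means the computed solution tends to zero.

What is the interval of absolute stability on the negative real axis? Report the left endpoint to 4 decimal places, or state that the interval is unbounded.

On y'=λy, z=hλ:
  y_{n+1} = y_n + z·[9/11·y_n + 2/11·y_{n+1}] ⇒ (1 − 2/11z)y_{n+1} = (1 + 9/11z)y_n
  Hence R(z) = (1 + 9/11z)/(1 − 2/11z).

Solve |R(x)|<1 on ℝ⁻.
x=-1.5: |R|=0.1786
R=−1: 1+9/11x = −1+2/11x ⇒ -7/11x=2 ⇒ x=2/(-7/11)=-3.1429
Confirm numerically:
  x=-1.970: |R|=0.45047 <1
  x=-1.956: |R|=0.44286 <1
  x=-1.390: |R|=0.10958 <1
  x=-1.305: |R|=0.05474 <1
  x=-3.626: |R|=1.18529 >1
  x=-3.617: |R|=1.18202 >1
  x=-3.191: |R|=1.01939 >1
Interval (-3.1429, 0).

(-3.1429, 0).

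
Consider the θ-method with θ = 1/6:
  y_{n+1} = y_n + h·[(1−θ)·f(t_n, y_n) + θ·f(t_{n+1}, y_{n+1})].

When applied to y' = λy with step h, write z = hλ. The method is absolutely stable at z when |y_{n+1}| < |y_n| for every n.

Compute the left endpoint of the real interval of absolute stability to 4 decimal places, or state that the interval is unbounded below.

z* = -3.0000.

On y'=λy, z=hλ:
  y_{n+1} = y_n + z·[5/6·y_n + 1/6·y_{n+1}] ⇒ (1 − 1/6z)y_{n+1} = (1 + 5/6z)y_n
  Hence R(z) = (1 + 5/6z)/(1 − 1/6z).

Need |R(x)|<1, x<0.
x=-0.85: |R|=0.2555
R=−1: 1+5/6x = −1+1/6x ⇒ -2/3x=2 ⇒ x=2/(-2/3)=-3.0000
Confirm numerically:
  x=-2.016: |R|=0.50898 <1
  x=-1.569: |R|=0.24376 <1
  x=-1.387: |R|=0.12657 <1
  x=-3.426: |R|=1.18078 >1
  x=-3.410: |R|=1.17428 >1
  x=-3.080: |R|=1.03524 >1
Stable set (-3.0000, 0).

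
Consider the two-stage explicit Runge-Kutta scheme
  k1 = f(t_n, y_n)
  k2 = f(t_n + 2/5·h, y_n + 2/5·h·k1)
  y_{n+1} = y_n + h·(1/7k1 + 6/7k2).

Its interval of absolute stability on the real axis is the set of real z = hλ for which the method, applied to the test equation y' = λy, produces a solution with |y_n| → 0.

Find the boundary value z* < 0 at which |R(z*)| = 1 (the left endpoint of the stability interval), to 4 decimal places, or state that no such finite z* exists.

With y'=λy (z=hλ):
  k1=λy_n ⇒ h·k1=z·y_n;  k2=λ(1+2/5z)y_n ⇒ h·k2=z(1+2/5z)y_n
  y_{n+1}/y_n = 1 + 1/7z + 6/7z(1+2/5z) = 1 + z + 12/35z²
  so R(z) = 1 + z + 12/35z².

Need |R(x)|<1, x<0.
x=-0.6: |R|=0.5234
R=1: x+12/35x²=0 ⇒ x=−35/12=-2.9167; min R=1−1/(4·12/35)=0.2708>−1
Confirm numerically:
  x=-2.517: |R|=0.65510 <1
  x=-2.373: |R|=0.55767 <1
  x=-1.754: |R|=0.30081 <1
  x=-1.325: |R|=0.27693 <1
  x=-3.438: |R|=1.61452 >1
  x=-3.418: |R|=1.58751 >1
  x=-3.387: |R|=1.54618 >1
Interval (-2.9167, 0).

left endpoint -2.9167.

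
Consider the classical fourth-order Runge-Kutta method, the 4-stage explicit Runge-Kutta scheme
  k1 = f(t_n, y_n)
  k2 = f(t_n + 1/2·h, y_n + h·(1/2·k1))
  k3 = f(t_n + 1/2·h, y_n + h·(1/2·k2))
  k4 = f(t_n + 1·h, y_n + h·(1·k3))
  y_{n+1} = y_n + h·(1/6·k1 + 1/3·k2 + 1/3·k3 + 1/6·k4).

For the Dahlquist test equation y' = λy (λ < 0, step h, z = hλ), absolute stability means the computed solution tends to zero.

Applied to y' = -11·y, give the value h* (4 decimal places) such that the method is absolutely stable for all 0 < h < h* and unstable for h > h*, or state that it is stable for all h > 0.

With y'=λy (z=hλ):
  order 4, 4-stage ⇒ R(z)=1+z+z^2/2+z^3/6+z^4/24
  (e.g. R(-1.69)=0.27347, |R|=0.27347)

Find x<0 with |R(x)|<1.
x=-1.69: |R|=0.2735
|R(-2.28)|=0.4698 |R(-1.12)|=0.3386 |R(-0.91)|=0.4070
Bisect:
  x_lo=-3.5190 |R|=2.7993  x_hi=-0.3448 |R|=0.7084
  mid=-1.93188 |R|=0.31290 →hi
  mid=-2.72544 |R|=0.91345 →hi
  mid=-3.12222 |R|=1.63873 →lo
  mid=-2.92383 |R|=1.22976 →lo
  mid=-2.82463 |R|=1.06095 →lo
  mid=-2.77504 |R|=0.98465 →hi
  mid=-2.79984 |R|=1.02215 →lo
  mid=-2.78744 |R|=1.00324 →lo
  mid=-2.78124 |R|=0.99390 →hi
  ...
  [-2.78531,-2.78511] ⇒ x*=-2.7853
Interval (-2.7853, 0).

(-2.7853,0); λ=-11 ⇒ h* = 0.2532.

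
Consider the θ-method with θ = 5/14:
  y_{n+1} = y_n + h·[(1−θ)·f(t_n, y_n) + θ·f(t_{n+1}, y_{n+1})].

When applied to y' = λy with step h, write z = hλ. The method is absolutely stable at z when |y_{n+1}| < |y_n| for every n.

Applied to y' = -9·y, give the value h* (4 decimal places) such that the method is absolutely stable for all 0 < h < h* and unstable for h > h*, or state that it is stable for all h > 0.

(-7.0000,0); λ=-9 ⇒ h* = (7)/9 = 0.7778.

On y'=λy, z=hλ:
  y_{n+1} = y_n + z·[9/14·y_n + 5/14·y_{n+1}] ⇒ (1 − 5/14z)y_{n+1} = (1 + 9/14z)y_n
  so R(z) = (1 + 9/14z)/(1 − 5/14z).

Boundary: |R(x)|=1, x<0.
x=-1.77: |R|=0.0845
R=−1: 1+9/14x = −1+5/14x ⇒ -2/7x=2 ⇒ x=2/(-2/7)=-7.0000
Confirm numerically:
  x=-5.777: |R|=0.88593 <1
  x=-4.519: |R|=0.72882 <1
  x=-3.693: |R|=0.59255 <1
  x=-7.553: |R|=1.04273 >1
  x=-7.533: |R|=1.04127 >1
  x=-7.233: |R|=1.01858 >1
So |R|<1 on (-7.0000, 0).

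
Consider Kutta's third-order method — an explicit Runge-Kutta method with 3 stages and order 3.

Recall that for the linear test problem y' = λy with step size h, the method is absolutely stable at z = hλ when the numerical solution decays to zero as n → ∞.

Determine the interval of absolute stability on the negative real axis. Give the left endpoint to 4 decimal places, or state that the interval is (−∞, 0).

With y'=λy (z=hλ):
  order 3, 3-stage ⇒ R(z)=1+z+z^2/2+z^3/6
  (e.g. R(-0.98)=0.34333, |R|=0.34333)

Solve |R(x)|<1 on ℝ⁻.
x=-0.98: |R|=0.3433
|R(-2.67)|=1.2779 |R(-2.21)|=0.5669 |R(-1.62)|=0.0164
Bisect:
  x_lo=-3.2337 |R|=2.6410  x_hi=-0.3357 |R|=0.7143
  mid=-1.78473 |R|=0.13957 →hi
  mid=-2.50922 |R|=0.99421 →hi
  mid=-2.87147 |R|=1.69484 →lo
  mid=-2.69034 |R|=1.31680 →lo
  mid=-2.59978 |R|=1.14895 →lo
  mid=-2.55450 |R|=1.06999 →lo
  mid=-2.53186 |R|=1.03171 →lo
  mid=-2.52054 |R|=1.01286 →lo
  ...
  [-2.51276,-2.51258] ⇒ x*=-2.5127
Interval (-2.5127, 0).

(-2.5127, 0).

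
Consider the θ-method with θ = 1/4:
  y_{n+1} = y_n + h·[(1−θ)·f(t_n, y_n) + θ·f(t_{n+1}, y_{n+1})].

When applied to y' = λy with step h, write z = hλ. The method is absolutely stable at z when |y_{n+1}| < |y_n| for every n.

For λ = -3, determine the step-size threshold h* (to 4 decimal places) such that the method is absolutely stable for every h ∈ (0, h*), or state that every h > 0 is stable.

On y'=λy, z=hλ:
  y_{n+1} = y_n + z·[3/4·y_n + 1/4·y_{n+1}] ⇒ (1 − 1/4z)y_{n+1} = (1 + 3/4z)y_n
  Hence R(z) = (1 + 3/4z)/(1 − 1/4z).

Need |R(x)|<1, x<0.
x=-1.22: |R|=0.0651
R=−1: 1+3/4x = −1+1/4x ⇒ -1/2x=2 ⇒ x=2/(-1/2)=-4.0000
Confirm numerically:
  x=-3.681: |R|=0.91694 <1
  x=-3.179: |R|=0.77128 <1
  x=-3.019: |R|=0.72047 <1
  x=-2.596: |R|=0.57429 <1
  x=-4.361: |R|=1.08635 >1
  x=-4.282: |R|=1.06810 >1
  x=-4.108: |R|=1.02664 >1
So |R|<1 on (-4.0000, 0).

(-4.0000,0); λ=-3 ⇒ h* = (4)/3 = 1.3333.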